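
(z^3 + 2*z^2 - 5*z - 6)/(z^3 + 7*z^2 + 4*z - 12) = (z^3 + 2*z^2 - 5*z - 6)/(z^3 + 7*z^2 + 4*z - 12)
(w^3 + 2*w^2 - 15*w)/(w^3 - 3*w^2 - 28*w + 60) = w*(w - 3)/(w^2 - 8*w + 12)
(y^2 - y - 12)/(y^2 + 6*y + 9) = (y - 4)/(y + 3)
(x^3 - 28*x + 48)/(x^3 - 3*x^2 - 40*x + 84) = (x - 4)/(x - 7)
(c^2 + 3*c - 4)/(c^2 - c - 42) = (-c^2 - 3*c + 4)/(-c^2 + c + 42)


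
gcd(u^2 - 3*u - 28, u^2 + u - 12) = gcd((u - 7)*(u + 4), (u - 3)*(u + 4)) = u + 4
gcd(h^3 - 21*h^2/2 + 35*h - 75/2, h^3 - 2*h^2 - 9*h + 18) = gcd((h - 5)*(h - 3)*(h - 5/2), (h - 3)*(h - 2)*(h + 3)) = h - 3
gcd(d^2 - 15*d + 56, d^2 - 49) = d - 7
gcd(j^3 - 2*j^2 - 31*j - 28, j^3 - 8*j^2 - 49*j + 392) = j - 7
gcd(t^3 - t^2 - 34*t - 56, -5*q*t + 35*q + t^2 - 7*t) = t - 7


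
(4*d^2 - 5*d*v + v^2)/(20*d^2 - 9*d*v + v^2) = (-d + v)/(-5*d + v)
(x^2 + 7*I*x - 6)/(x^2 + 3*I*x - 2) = (x + 6*I)/(x + 2*I)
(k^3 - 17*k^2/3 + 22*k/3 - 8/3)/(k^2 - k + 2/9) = 3*(k^2 - 5*k + 4)/(3*k - 1)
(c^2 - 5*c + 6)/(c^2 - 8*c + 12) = (c - 3)/(c - 6)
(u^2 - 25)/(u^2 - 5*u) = (u + 5)/u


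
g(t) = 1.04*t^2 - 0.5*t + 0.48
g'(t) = 2.08*t - 0.5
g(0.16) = 0.43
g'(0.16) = -0.17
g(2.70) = 6.71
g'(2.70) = 5.12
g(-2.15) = 6.36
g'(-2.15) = -4.97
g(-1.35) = 3.05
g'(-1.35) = -3.31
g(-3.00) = 11.34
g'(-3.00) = -6.74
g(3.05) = 8.63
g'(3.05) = 5.84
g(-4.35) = 22.33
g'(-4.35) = -9.55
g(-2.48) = 8.12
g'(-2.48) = -5.66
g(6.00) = 34.92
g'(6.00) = 11.98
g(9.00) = 80.22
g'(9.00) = 18.22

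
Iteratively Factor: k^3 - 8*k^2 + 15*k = (k)*(k^2 - 8*k + 15) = k*(k - 3)*(k - 5)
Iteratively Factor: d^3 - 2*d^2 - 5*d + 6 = (d - 3)*(d^2 + d - 2) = (d - 3)*(d - 1)*(d + 2)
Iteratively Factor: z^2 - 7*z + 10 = (z - 2)*(z - 5)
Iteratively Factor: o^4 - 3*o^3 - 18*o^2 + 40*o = (o + 4)*(o^3 - 7*o^2 + 10*o) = (o - 2)*(o + 4)*(o^2 - 5*o) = o*(o - 2)*(o + 4)*(o - 5)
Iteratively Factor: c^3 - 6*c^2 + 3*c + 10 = (c - 5)*(c^2 - c - 2) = (c - 5)*(c - 2)*(c + 1)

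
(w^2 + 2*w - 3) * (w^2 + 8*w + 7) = w^4 + 10*w^3 + 20*w^2 - 10*w - 21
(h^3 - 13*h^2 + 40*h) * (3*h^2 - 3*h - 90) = 3*h^5 - 42*h^4 + 69*h^3 + 1050*h^2 - 3600*h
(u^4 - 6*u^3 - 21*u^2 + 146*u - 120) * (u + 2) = u^5 - 4*u^4 - 33*u^3 + 104*u^2 + 172*u - 240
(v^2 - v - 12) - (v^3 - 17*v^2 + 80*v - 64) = -v^3 + 18*v^2 - 81*v + 52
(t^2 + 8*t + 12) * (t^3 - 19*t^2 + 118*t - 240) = t^5 - 11*t^4 - 22*t^3 + 476*t^2 - 504*t - 2880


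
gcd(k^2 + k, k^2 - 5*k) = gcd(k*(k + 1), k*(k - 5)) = k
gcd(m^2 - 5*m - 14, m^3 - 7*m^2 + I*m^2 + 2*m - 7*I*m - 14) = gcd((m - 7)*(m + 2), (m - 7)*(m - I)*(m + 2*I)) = m - 7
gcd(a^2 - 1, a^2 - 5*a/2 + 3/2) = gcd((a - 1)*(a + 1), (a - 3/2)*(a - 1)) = a - 1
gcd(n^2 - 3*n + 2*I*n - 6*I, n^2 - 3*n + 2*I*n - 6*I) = n^2 + n*(-3 + 2*I) - 6*I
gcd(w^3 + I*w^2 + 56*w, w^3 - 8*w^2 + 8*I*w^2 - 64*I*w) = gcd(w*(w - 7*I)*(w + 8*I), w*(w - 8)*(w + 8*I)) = w^2 + 8*I*w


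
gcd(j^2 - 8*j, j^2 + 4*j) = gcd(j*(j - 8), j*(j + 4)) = j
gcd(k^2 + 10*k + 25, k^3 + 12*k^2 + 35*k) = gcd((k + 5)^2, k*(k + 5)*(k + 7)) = k + 5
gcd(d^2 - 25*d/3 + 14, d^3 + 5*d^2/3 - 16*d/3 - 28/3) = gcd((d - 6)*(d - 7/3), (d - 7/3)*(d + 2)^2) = d - 7/3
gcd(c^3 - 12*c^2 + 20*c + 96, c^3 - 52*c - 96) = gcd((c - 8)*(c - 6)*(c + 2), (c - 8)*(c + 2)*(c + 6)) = c^2 - 6*c - 16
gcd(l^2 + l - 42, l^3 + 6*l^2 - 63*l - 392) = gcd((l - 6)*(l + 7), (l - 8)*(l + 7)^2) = l + 7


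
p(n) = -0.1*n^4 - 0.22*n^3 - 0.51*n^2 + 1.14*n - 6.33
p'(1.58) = -3.70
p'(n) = -0.4*n^3 - 0.66*n^2 - 1.02*n + 1.14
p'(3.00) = -18.66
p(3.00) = -21.54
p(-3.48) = -21.87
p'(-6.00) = 69.90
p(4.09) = -53.23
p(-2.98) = -16.32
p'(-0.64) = 1.63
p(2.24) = -11.33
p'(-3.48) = 13.55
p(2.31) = -11.98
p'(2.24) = -8.95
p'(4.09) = -41.44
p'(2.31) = -9.67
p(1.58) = -7.29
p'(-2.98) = 8.90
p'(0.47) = 0.47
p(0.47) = -5.93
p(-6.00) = -113.61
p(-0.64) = -7.23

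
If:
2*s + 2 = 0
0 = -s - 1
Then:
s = -1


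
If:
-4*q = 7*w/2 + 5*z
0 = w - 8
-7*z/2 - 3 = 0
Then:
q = -83/14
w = 8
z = -6/7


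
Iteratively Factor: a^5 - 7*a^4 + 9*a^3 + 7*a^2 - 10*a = (a - 5)*(a^4 - 2*a^3 - a^2 + 2*a) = (a - 5)*(a - 1)*(a^3 - a^2 - 2*a) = (a - 5)*(a - 1)*(a + 1)*(a^2 - 2*a) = (a - 5)*(a - 2)*(a - 1)*(a + 1)*(a)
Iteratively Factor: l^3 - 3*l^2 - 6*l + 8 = (l + 2)*(l^2 - 5*l + 4) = (l - 4)*(l + 2)*(l - 1)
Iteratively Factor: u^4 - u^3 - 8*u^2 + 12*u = (u - 2)*(u^3 + u^2 - 6*u) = (u - 2)*(u + 3)*(u^2 - 2*u) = u*(u - 2)*(u + 3)*(u - 2)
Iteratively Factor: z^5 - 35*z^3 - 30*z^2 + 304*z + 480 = (z - 4)*(z^4 + 4*z^3 - 19*z^2 - 106*z - 120) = (z - 5)*(z - 4)*(z^3 + 9*z^2 + 26*z + 24) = (z - 5)*(z - 4)*(z + 3)*(z^2 + 6*z + 8) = (z - 5)*(z - 4)*(z + 2)*(z + 3)*(z + 4)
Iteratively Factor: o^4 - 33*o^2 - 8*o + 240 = (o + 4)*(o^3 - 4*o^2 - 17*o + 60) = (o - 5)*(o + 4)*(o^2 + o - 12) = (o - 5)*(o - 3)*(o + 4)*(o + 4)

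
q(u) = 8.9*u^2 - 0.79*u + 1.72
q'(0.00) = -0.79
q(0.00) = 1.72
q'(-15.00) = -267.79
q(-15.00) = 2016.07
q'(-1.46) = -26.78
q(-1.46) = 21.84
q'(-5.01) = -89.97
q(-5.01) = 229.07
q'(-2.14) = -38.88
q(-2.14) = 44.17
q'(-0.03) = -1.32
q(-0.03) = 1.75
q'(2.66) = 46.56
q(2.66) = 62.59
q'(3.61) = 63.47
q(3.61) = 114.85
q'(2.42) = 42.29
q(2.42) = 51.93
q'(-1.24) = -22.86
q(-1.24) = 16.38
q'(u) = 17.8*u - 0.79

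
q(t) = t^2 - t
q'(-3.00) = -7.00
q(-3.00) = 12.00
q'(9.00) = 17.00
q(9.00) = 72.00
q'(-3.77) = -8.54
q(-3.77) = 17.98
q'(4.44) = 7.88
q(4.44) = 15.27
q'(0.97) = 0.94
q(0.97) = -0.03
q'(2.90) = 4.80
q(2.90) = 5.51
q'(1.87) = 2.74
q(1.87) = 1.63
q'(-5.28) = -11.56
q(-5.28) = 33.16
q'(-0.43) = -1.86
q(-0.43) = 0.61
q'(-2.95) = -6.90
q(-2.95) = 11.65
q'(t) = 2*t - 1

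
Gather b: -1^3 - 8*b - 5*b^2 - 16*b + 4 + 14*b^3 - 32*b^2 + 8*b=14*b^3 - 37*b^2 - 16*b + 3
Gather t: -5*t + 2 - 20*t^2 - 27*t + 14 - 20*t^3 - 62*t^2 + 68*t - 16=-20*t^3 - 82*t^2 + 36*t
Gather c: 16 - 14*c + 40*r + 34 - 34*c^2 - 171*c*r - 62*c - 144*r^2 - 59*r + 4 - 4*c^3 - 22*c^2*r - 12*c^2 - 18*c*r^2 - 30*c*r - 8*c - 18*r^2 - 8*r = -4*c^3 + c^2*(-22*r - 46) + c*(-18*r^2 - 201*r - 84) - 162*r^2 - 27*r + 54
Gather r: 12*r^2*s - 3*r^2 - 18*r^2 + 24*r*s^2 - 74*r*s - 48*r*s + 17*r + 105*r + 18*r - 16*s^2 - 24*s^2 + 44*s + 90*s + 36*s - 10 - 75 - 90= r^2*(12*s - 21) + r*(24*s^2 - 122*s + 140) - 40*s^2 + 170*s - 175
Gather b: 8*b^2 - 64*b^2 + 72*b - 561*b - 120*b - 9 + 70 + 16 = -56*b^2 - 609*b + 77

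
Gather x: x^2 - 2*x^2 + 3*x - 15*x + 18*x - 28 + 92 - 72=-x^2 + 6*x - 8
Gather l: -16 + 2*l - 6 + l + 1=3*l - 21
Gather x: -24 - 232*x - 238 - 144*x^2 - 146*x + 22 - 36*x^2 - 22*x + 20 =-180*x^2 - 400*x - 220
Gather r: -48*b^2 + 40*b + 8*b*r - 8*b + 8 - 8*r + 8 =-48*b^2 + 32*b + r*(8*b - 8) + 16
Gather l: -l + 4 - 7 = -l - 3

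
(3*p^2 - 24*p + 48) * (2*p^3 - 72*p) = 6*p^5 - 48*p^4 - 120*p^3 + 1728*p^2 - 3456*p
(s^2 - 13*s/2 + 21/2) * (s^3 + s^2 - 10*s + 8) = s^5 - 11*s^4/2 - 6*s^3 + 167*s^2/2 - 157*s + 84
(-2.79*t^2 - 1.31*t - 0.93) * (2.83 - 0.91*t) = 2.5389*t^3 - 6.7036*t^2 - 2.861*t - 2.6319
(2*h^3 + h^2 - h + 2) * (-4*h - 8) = -8*h^4 - 20*h^3 - 4*h^2 - 16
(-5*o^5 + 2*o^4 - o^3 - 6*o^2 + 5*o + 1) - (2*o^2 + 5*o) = -5*o^5 + 2*o^4 - o^3 - 8*o^2 + 1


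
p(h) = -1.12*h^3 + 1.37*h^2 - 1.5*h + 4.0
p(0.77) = 3.15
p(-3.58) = 78.32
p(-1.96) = 20.64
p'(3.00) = -23.52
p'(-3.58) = -54.37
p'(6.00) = -106.02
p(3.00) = -18.41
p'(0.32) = -0.97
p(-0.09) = 4.15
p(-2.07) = 22.91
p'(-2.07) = -21.57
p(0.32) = 3.62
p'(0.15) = -1.16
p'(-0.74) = -5.37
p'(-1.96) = -19.78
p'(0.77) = -1.38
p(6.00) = -197.60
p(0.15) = 3.80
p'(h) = -3.36*h^2 + 2.74*h - 1.5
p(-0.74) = 6.31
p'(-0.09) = -1.77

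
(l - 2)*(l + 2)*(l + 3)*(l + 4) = l^4 + 7*l^3 + 8*l^2 - 28*l - 48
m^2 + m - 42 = (m - 6)*(m + 7)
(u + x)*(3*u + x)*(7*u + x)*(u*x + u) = 21*u^4*x + 21*u^4 + 31*u^3*x^2 + 31*u^3*x + 11*u^2*x^3 + 11*u^2*x^2 + u*x^4 + u*x^3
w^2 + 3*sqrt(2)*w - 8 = (w - sqrt(2))*(w + 4*sqrt(2))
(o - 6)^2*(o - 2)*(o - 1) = o^4 - 15*o^3 + 74*o^2 - 132*o + 72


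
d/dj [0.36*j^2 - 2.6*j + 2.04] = 0.72*j - 2.6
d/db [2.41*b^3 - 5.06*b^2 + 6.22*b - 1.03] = 7.23*b^2 - 10.12*b + 6.22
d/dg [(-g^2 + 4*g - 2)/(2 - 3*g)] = (3*g^2 - 4*g + 2)/(9*g^2 - 12*g + 4)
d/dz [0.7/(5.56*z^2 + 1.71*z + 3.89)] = (-7.784*z - 1.197)/(5.56*z^2 + 1.71*z + 3.89)^2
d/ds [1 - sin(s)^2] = -sin(2*s)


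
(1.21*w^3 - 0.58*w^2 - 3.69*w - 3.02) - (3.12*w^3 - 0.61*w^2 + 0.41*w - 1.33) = -1.91*w^3 + 0.03*w^2 - 4.1*w - 1.69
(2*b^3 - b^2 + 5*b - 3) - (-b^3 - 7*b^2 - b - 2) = 3*b^3 + 6*b^2 + 6*b - 1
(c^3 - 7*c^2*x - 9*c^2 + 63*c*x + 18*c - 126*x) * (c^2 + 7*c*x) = c^5 - 9*c^4 - 49*c^3*x^2 + 18*c^3 + 441*c^2*x^2 - 882*c*x^2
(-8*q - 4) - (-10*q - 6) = 2*q + 2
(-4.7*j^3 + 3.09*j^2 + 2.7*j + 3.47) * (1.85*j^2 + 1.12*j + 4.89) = -8.695*j^5 + 0.452499999999999*j^4 - 14.5272*j^3 + 24.5536*j^2 + 17.0894*j + 16.9683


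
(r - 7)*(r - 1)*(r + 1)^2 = r^4 - 6*r^3 - 8*r^2 + 6*r + 7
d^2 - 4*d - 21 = (d - 7)*(d + 3)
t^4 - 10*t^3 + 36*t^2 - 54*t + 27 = (t - 3)^3*(t - 1)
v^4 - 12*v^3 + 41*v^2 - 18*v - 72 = (v - 6)*(v - 4)*(v - 3)*(v + 1)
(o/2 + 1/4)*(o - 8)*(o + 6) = o^3/2 - 3*o^2/4 - 49*o/2 - 12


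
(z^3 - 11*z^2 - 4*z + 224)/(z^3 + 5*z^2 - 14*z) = (z^3 - 11*z^2 - 4*z + 224)/(z*(z^2 + 5*z - 14))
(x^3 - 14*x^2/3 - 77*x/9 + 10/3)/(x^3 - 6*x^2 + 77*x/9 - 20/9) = (3*x^2 - 13*x - 30)/(3*x^2 - 17*x + 20)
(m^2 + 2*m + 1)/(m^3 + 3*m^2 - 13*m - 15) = (m + 1)/(m^2 + 2*m - 15)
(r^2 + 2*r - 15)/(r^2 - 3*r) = (r + 5)/r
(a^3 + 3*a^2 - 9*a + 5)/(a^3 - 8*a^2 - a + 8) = (a^2 + 4*a - 5)/(a^2 - 7*a - 8)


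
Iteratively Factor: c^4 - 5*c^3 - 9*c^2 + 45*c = (c)*(c^3 - 5*c^2 - 9*c + 45) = c*(c + 3)*(c^2 - 8*c + 15) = c*(c - 3)*(c + 3)*(c - 5)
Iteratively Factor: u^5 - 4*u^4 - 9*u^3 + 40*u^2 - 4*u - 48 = (u - 4)*(u^4 - 9*u^2 + 4*u + 12) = (u - 4)*(u + 3)*(u^3 - 3*u^2 + 4) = (u - 4)*(u - 2)*(u + 3)*(u^2 - u - 2) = (u - 4)*(u - 2)*(u + 1)*(u + 3)*(u - 2)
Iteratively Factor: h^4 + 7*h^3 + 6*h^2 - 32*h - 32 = (h + 4)*(h^3 + 3*h^2 - 6*h - 8) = (h + 1)*(h + 4)*(h^2 + 2*h - 8) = (h - 2)*(h + 1)*(h + 4)*(h + 4)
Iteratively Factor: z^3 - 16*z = (z - 4)*(z^2 + 4*z) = (z - 4)*(z + 4)*(z)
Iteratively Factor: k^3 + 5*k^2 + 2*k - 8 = (k - 1)*(k^2 + 6*k + 8) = (k - 1)*(k + 2)*(k + 4)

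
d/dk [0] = 0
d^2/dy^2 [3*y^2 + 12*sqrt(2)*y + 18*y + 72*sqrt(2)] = 6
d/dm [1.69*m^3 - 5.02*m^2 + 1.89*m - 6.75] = 5.07*m^2 - 10.04*m + 1.89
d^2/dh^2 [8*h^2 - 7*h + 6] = 16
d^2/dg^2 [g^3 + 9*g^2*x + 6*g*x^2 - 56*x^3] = 6*g + 18*x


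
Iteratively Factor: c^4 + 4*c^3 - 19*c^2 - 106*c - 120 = (c + 2)*(c^3 + 2*c^2 - 23*c - 60) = (c + 2)*(c + 3)*(c^2 - c - 20) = (c + 2)*(c + 3)*(c + 4)*(c - 5)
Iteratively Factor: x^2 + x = (x)*(x + 1)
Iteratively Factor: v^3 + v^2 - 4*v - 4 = (v - 2)*(v^2 + 3*v + 2) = (v - 2)*(v + 1)*(v + 2)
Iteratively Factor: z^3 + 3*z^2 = (z + 3)*(z^2) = z*(z + 3)*(z)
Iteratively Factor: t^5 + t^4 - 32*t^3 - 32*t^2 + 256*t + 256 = (t - 4)*(t^4 + 5*t^3 - 12*t^2 - 80*t - 64) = (t - 4)*(t + 4)*(t^3 + t^2 - 16*t - 16) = (t - 4)^2*(t + 4)*(t^2 + 5*t + 4) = (t - 4)^2*(t + 4)^2*(t + 1)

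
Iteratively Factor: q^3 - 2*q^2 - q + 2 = (q - 1)*(q^2 - q - 2) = (q - 2)*(q - 1)*(q + 1)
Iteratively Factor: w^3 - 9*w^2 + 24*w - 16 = (w - 1)*(w^2 - 8*w + 16) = (w - 4)*(w - 1)*(w - 4)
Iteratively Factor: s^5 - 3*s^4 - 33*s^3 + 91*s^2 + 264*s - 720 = (s - 3)*(s^4 - 33*s^2 - 8*s + 240) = (s - 3)*(s + 4)*(s^3 - 4*s^2 - 17*s + 60) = (s - 3)^2*(s + 4)*(s^2 - s - 20) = (s - 3)^2*(s + 4)^2*(s - 5)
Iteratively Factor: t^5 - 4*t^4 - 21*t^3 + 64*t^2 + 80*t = (t - 5)*(t^4 + t^3 - 16*t^2 - 16*t) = (t - 5)*(t + 1)*(t^3 - 16*t) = (t - 5)*(t + 1)*(t + 4)*(t^2 - 4*t) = t*(t - 5)*(t + 1)*(t + 4)*(t - 4)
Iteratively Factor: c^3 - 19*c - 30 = (c + 2)*(c^2 - 2*c - 15) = (c - 5)*(c + 2)*(c + 3)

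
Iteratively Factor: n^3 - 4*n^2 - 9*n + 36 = (n - 4)*(n^2 - 9) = (n - 4)*(n + 3)*(n - 3)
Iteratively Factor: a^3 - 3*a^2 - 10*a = (a)*(a^2 - 3*a - 10) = a*(a - 5)*(a + 2)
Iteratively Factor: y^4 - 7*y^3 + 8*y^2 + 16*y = (y + 1)*(y^3 - 8*y^2 + 16*y) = (y - 4)*(y + 1)*(y^2 - 4*y) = y*(y - 4)*(y + 1)*(y - 4)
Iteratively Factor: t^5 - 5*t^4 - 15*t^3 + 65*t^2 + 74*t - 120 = (t + 3)*(t^4 - 8*t^3 + 9*t^2 + 38*t - 40) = (t - 1)*(t + 3)*(t^3 - 7*t^2 + 2*t + 40) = (t - 1)*(t + 2)*(t + 3)*(t^2 - 9*t + 20) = (t - 4)*(t - 1)*(t + 2)*(t + 3)*(t - 5)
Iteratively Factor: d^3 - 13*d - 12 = (d + 3)*(d^2 - 3*d - 4) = (d + 1)*(d + 3)*(d - 4)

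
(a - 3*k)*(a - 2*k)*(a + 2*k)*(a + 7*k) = a^4 + 4*a^3*k - 25*a^2*k^2 - 16*a*k^3 + 84*k^4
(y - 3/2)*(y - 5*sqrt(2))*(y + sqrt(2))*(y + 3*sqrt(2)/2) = y^4 - 5*sqrt(2)*y^3/2 - 3*y^3/2 - 22*y^2 + 15*sqrt(2)*y^2/4 - 15*sqrt(2)*y + 33*y + 45*sqrt(2)/2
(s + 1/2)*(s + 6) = s^2 + 13*s/2 + 3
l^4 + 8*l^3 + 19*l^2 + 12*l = l*(l + 1)*(l + 3)*(l + 4)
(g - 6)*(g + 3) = g^2 - 3*g - 18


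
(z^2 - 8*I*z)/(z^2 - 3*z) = (z - 8*I)/(z - 3)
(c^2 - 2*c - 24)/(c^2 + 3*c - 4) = (c - 6)/(c - 1)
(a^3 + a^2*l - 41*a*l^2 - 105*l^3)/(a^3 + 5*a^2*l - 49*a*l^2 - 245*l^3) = (a + 3*l)/(a + 7*l)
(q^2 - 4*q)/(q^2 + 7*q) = (q - 4)/(q + 7)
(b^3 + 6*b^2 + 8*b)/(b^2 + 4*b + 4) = b*(b + 4)/(b + 2)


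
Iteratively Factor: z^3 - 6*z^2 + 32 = (z - 4)*(z^2 - 2*z - 8) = (z - 4)^2*(z + 2)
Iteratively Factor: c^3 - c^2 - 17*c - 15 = (c - 5)*(c^2 + 4*c + 3) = (c - 5)*(c + 3)*(c + 1)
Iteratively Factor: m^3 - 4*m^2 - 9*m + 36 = (m - 4)*(m^2 - 9) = (m - 4)*(m + 3)*(m - 3)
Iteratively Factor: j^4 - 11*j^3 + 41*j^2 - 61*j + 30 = (j - 1)*(j^3 - 10*j^2 + 31*j - 30) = (j - 2)*(j - 1)*(j^2 - 8*j + 15) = (j - 5)*(j - 2)*(j - 1)*(j - 3)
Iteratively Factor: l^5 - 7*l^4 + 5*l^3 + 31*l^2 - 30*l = (l - 3)*(l^4 - 4*l^3 - 7*l^2 + 10*l) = l*(l - 3)*(l^3 - 4*l^2 - 7*l + 10) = l*(l - 5)*(l - 3)*(l^2 + l - 2) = l*(l - 5)*(l - 3)*(l - 1)*(l + 2)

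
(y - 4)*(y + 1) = y^2 - 3*y - 4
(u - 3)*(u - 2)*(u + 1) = u^3 - 4*u^2 + u + 6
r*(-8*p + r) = -8*p*r + r^2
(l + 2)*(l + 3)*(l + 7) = l^3 + 12*l^2 + 41*l + 42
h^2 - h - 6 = (h - 3)*(h + 2)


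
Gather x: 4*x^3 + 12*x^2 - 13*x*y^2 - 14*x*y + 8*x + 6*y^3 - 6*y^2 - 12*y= 4*x^3 + 12*x^2 + x*(-13*y^2 - 14*y + 8) + 6*y^3 - 6*y^2 - 12*y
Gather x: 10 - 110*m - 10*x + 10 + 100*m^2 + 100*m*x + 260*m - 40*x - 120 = 100*m^2 + 150*m + x*(100*m - 50) - 100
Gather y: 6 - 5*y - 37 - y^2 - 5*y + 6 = -y^2 - 10*y - 25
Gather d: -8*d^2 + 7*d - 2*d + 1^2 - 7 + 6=-8*d^2 + 5*d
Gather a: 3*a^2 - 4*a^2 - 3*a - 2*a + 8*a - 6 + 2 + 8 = -a^2 + 3*a + 4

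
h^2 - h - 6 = (h - 3)*(h + 2)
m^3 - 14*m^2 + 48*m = m*(m - 8)*(m - 6)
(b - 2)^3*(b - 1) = b^4 - 7*b^3 + 18*b^2 - 20*b + 8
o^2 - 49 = (o - 7)*(o + 7)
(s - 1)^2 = s^2 - 2*s + 1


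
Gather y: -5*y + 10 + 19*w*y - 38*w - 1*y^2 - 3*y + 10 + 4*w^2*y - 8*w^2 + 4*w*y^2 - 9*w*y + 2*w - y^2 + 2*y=-8*w^2 - 36*w + y^2*(4*w - 2) + y*(4*w^2 + 10*w - 6) + 20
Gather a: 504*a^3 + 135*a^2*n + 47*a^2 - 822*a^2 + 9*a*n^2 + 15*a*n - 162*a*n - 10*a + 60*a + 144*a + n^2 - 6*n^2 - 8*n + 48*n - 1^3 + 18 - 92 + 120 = 504*a^3 + a^2*(135*n - 775) + a*(9*n^2 - 147*n + 194) - 5*n^2 + 40*n + 45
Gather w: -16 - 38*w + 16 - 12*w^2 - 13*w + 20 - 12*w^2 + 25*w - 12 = -24*w^2 - 26*w + 8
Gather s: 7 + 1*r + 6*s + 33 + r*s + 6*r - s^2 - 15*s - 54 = 7*r - s^2 + s*(r - 9) - 14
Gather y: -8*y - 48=-8*y - 48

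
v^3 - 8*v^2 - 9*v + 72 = (v - 8)*(v - 3)*(v + 3)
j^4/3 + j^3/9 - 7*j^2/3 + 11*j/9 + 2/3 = (j/3 + 1)*(j - 2)*(j - 1)*(j + 1/3)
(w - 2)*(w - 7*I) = w^2 - 2*w - 7*I*w + 14*I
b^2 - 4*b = b*(b - 4)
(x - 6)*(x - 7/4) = x^2 - 31*x/4 + 21/2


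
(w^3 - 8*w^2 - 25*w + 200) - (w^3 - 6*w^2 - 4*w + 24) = -2*w^2 - 21*w + 176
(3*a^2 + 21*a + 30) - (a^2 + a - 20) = 2*a^2 + 20*a + 50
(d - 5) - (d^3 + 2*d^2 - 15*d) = -d^3 - 2*d^2 + 16*d - 5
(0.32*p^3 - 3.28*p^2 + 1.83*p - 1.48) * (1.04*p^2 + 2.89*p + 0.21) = 0.3328*p^5 - 2.4864*p^4 - 7.5088*p^3 + 3.0607*p^2 - 3.8929*p - 0.3108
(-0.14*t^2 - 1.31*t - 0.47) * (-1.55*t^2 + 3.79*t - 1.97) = 0.217*t^4 + 1.4999*t^3 - 3.9606*t^2 + 0.7994*t + 0.9259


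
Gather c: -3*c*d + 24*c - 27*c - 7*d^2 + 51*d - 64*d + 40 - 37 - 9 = c*(-3*d - 3) - 7*d^2 - 13*d - 6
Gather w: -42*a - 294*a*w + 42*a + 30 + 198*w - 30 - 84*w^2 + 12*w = -84*w^2 + w*(210 - 294*a)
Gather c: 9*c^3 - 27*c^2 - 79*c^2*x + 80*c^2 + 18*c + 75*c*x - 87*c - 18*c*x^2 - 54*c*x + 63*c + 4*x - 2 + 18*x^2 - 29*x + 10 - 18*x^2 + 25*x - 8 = 9*c^3 + c^2*(53 - 79*x) + c*(-18*x^2 + 21*x - 6)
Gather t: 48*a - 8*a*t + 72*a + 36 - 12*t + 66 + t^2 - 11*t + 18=120*a + t^2 + t*(-8*a - 23) + 120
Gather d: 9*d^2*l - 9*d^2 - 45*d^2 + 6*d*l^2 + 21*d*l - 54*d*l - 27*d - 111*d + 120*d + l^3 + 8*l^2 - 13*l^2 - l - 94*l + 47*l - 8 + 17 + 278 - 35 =d^2*(9*l - 54) + d*(6*l^2 - 33*l - 18) + l^3 - 5*l^2 - 48*l + 252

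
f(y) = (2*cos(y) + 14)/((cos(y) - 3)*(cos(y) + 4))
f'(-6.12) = 0.11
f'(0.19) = 0.13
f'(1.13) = 0.35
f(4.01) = -1.04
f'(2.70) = 0.04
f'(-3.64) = 0.05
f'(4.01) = -0.11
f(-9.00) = -1.01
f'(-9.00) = -0.04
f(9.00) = -1.01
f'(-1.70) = -0.23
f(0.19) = -1.59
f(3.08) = -1.00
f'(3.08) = 0.01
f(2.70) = -1.01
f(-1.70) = -1.13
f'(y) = -2*sin(y)/((cos(y) - 3)*(cos(y) + 4)) + (2*cos(y) + 14)*sin(y)/((cos(y) - 3)*(cos(y) + 4)^2) + (2*cos(y) + 14)*sin(y)/((cos(y) - 3)^2*(cos(y) + 4)) = 2*(cos(y)^2 + 14*cos(y) + 19)*sin(y)/((cos(y) - 3)^2*(cos(y) + 4)^2)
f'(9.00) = 0.04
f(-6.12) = -1.59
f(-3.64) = -1.01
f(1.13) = -1.30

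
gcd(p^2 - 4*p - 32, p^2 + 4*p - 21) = 1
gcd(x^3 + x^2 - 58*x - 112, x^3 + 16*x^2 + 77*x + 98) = x^2 + 9*x + 14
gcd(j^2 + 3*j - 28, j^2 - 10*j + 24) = j - 4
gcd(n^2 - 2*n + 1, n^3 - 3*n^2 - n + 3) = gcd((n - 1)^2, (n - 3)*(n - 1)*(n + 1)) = n - 1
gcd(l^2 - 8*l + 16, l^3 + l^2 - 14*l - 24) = l - 4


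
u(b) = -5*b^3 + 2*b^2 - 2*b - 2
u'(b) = -15*b^2 + 4*b - 2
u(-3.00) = 157.00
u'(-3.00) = -149.00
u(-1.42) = 19.19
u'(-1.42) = -37.93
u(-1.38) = 17.71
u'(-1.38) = -36.09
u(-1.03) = 7.65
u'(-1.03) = -22.03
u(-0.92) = 5.43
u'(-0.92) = -18.38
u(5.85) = -946.26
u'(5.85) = -491.94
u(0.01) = -2.02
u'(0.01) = -1.96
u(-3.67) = 279.43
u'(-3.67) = -218.71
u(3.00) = -125.00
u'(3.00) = -125.00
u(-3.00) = 157.00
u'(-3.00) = -149.00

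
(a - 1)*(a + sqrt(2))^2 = a^3 - a^2 + 2*sqrt(2)*a^2 - 2*sqrt(2)*a + 2*a - 2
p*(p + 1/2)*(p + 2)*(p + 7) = p^4 + 19*p^3/2 + 37*p^2/2 + 7*p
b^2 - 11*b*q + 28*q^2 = (b - 7*q)*(b - 4*q)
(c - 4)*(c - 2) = c^2 - 6*c + 8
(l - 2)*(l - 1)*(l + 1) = l^3 - 2*l^2 - l + 2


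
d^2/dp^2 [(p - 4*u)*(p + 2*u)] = 2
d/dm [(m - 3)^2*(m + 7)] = (m - 3)*(3*m + 11)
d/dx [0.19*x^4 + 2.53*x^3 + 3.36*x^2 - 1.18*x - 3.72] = 0.76*x^3 + 7.59*x^2 + 6.72*x - 1.18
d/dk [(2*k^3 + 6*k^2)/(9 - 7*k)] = 4*k*(-7*k^2 + 3*k + 27)/(49*k^2 - 126*k + 81)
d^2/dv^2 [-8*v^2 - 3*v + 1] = -16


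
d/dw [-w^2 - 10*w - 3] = -2*w - 10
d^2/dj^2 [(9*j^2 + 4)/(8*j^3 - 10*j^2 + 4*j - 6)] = (144*j^6 + 168*j^4 + 206*j^3 - 9*j^2 + 24*j + 37)/(64*j^9 - 240*j^8 + 396*j^7 - 509*j^6 + 558*j^5 - 429*j^4 + 296*j^3 - 171*j^2 + 54*j - 27)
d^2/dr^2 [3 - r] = 0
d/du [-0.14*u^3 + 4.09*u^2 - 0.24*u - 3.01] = -0.42*u^2 + 8.18*u - 0.24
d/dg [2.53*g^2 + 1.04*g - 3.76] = 5.06*g + 1.04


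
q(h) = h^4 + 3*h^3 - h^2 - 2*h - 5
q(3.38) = 223.18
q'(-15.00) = -11447.00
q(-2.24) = -14.08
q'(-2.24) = 2.68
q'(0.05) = -2.08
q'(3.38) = 248.52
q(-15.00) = 40300.00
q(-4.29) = 87.03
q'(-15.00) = -11447.00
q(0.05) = -5.10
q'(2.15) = 75.06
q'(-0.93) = 4.43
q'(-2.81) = -14.07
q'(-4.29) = -143.60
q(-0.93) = -5.67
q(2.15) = 37.26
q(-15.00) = 40300.00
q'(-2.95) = -20.47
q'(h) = 4*h^3 + 9*h^2 - 2*h - 2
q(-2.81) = -11.49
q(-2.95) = -9.09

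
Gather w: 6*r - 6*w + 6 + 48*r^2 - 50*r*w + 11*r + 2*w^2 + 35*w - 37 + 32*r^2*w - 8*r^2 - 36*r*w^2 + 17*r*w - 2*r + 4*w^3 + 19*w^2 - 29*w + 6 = 40*r^2 + 15*r + 4*w^3 + w^2*(21 - 36*r) + w*(32*r^2 - 33*r) - 25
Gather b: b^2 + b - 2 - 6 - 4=b^2 + b - 12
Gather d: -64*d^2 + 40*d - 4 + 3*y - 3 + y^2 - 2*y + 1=-64*d^2 + 40*d + y^2 + y - 6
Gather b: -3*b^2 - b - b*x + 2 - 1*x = -3*b^2 + b*(-x - 1) - x + 2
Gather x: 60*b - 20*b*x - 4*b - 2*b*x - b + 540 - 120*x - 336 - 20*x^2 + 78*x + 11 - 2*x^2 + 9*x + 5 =55*b - 22*x^2 + x*(-22*b - 33) + 220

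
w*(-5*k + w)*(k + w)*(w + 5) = -5*k^2*w^2 - 25*k^2*w - 4*k*w^3 - 20*k*w^2 + w^4 + 5*w^3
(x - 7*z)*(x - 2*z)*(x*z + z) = x^3*z - 9*x^2*z^2 + x^2*z + 14*x*z^3 - 9*x*z^2 + 14*z^3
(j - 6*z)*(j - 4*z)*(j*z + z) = j^3*z - 10*j^2*z^2 + j^2*z + 24*j*z^3 - 10*j*z^2 + 24*z^3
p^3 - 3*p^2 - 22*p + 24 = (p - 6)*(p - 1)*(p + 4)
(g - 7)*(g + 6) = g^2 - g - 42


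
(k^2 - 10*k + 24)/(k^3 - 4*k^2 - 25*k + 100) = (k - 6)/(k^2 - 25)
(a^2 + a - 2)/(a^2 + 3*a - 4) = (a + 2)/(a + 4)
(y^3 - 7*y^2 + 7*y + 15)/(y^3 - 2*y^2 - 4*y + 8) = (y^3 - 7*y^2 + 7*y + 15)/(y^3 - 2*y^2 - 4*y + 8)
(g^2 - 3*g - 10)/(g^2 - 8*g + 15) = (g + 2)/(g - 3)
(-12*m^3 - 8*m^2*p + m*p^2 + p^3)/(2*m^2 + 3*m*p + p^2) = (-6*m^2 - m*p + p^2)/(m + p)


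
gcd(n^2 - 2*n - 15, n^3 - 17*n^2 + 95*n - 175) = n - 5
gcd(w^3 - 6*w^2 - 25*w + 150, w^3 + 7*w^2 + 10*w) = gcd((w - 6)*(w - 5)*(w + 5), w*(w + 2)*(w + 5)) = w + 5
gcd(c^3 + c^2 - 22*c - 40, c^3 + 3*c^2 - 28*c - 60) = c^2 - 3*c - 10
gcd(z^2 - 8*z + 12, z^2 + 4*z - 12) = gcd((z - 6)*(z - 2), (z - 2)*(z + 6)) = z - 2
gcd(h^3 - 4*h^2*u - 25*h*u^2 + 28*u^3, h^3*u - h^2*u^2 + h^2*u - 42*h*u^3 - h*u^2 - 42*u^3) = -h + 7*u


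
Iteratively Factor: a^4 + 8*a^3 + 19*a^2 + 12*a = (a + 3)*(a^3 + 5*a^2 + 4*a) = (a + 1)*(a + 3)*(a^2 + 4*a) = a*(a + 1)*(a + 3)*(a + 4)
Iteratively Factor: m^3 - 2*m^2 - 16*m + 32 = (m + 4)*(m^2 - 6*m + 8) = (m - 2)*(m + 4)*(m - 4)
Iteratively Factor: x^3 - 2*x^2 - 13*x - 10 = (x + 1)*(x^2 - 3*x - 10) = (x - 5)*(x + 1)*(x + 2)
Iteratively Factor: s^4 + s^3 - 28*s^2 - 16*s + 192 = (s - 3)*(s^3 + 4*s^2 - 16*s - 64) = (s - 4)*(s - 3)*(s^2 + 8*s + 16) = (s - 4)*(s - 3)*(s + 4)*(s + 4)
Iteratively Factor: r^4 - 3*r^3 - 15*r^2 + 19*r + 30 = (r + 1)*(r^3 - 4*r^2 - 11*r + 30) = (r - 5)*(r + 1)*(r^2 + r - 6) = (r - 5)*(r + 1)*(r + 3)*(r - 2)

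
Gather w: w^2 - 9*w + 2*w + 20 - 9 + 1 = w^2 - 7*w + 12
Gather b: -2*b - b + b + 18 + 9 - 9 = 18 - 2*b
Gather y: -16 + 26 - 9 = 1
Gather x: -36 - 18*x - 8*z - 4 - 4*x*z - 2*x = x*(-4*z - 20) - 8*z - 40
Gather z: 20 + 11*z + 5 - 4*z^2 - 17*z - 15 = -4*z^2 - 6*z + 10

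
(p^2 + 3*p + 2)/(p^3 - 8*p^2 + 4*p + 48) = (p + 1)/(p^2 - 10*p + 24)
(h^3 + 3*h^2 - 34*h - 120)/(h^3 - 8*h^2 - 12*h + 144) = (h + 5)/(h - 6)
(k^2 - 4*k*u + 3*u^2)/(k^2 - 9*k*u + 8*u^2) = (-k + 3*u)/(-k + 8*u)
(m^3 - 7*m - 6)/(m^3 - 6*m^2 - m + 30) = (m + 1)/(m - 5)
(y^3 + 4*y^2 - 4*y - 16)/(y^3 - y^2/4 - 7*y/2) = 4*(y^2 + 6*y + 8)/(y*(4*y + 7))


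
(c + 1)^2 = c^2 + 2*c + 1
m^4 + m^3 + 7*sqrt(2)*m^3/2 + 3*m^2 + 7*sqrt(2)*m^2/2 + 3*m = m*(m + 1)*(m + sqrt(2)/2)*(m + 3*sqrt(2))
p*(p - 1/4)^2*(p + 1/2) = p^4 - 3*p^2/16 + p/32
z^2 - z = z*(z - 1)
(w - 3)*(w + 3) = w^2 - 9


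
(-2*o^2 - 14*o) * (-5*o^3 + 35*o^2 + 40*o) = 10*o^5 - 570*o^3 - 560*o^2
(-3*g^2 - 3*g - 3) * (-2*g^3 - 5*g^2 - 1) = 6*g^5 + 21*g^4 + 21*g^3 + 18*g^2 + 3*g + 3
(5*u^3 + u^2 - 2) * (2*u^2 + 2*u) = 10*u^5 + 12*u^4 + 2*u^3 - 4*u^2 - 4*u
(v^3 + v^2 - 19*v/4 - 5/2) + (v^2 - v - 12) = v^3 + 2*v^2 - 23*v/4 - 29/2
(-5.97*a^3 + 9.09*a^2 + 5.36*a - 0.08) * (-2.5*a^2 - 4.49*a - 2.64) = 14.925*a^5 + 4.0803*a^4 - 38.4533*a^3 - 47.864*a^2 - 13.7912*a + 0.2112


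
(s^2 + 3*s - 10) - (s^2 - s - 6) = 4*s - 4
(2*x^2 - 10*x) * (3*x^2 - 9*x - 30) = 6*x^4 - 48*x^3 + 30*x^2 + 300*x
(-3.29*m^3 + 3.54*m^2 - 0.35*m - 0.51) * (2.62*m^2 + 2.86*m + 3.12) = -8.6198*m^5 - 0.134599999999999*m^4 - 1.0574*m^3 + 8.7076*m^2 - 2.5506*m - 1.5912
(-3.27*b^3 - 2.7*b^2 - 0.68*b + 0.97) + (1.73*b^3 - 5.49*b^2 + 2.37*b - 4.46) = -1.54*b^3 - 8.19*b^2 + 1.69*b - 3.49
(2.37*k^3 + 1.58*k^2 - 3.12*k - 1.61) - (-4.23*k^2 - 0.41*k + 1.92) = 2.37*k^3 + 5.81*k^2 - 2.71*k - 3.53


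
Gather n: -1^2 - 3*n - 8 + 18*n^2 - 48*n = 18*n^2 - 51*n - 9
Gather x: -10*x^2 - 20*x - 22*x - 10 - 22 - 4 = -10*x^2 - 42*x - 36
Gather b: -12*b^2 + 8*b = -12*b^2 + 8*b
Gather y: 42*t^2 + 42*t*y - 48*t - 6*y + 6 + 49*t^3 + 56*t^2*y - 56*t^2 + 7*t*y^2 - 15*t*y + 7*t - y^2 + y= 49*t^3 - 14*t^2 - 41*t + y^2*(7*t - 1) + y*(56*t^2 + 27*t - 5) + 6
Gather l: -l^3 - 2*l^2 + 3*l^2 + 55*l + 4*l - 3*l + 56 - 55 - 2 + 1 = -l^3 + l^2 + 56*l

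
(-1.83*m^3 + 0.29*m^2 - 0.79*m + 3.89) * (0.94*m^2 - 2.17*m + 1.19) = -1.7202*m^5 + 4.2437*m^4 - 3.5496*m^3 + 5.716*m^2 - 9.3814*m + 4.6291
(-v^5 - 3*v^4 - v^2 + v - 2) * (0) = 0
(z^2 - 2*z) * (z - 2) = z^3 - 4*z^2 + 4*z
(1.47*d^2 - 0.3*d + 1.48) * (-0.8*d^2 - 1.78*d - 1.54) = -1.176*d^4 - 2.3766*d^3 - 2.9138*d^2 - 2.1724*d - 2.2792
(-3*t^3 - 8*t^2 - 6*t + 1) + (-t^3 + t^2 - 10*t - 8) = -4*t^3 - 7*t^2 - 16*t - 7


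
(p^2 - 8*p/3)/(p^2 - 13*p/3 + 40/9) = 3*p/(3*p - 5)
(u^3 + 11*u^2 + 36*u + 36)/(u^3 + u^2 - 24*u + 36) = (u^2 + 5*u + 6)/(u^2 - 5*u + 6)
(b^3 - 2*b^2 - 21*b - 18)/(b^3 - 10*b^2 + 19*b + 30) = (b + 3)/(b - 5)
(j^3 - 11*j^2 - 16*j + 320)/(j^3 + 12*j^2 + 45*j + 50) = (j^2 - 16*j + 64)/(j^2 + 7*j + 10)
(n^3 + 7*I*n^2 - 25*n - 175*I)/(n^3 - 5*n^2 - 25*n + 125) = (n + 7*I)/(n - 5)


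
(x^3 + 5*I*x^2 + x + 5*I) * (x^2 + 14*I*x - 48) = x^5 + 19*I*x^4 - 117*x^3 - 221*I*x^2 - 118*x - 240*I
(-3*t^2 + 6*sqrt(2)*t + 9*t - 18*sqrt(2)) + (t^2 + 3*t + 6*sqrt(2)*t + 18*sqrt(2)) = -2*t^2 + 12*t + 12*sqrt(2)*t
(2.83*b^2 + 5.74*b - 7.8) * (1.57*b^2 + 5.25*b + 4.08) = 4.4431*b^4 + 23.8693*b^3 + 29.4354*b^2 - 17.5308*b - 31.824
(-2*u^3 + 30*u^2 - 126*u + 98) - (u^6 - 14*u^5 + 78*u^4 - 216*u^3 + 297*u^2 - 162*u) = -u^6 + 14*u^5 - 78*u^4 + 214*u^3 - 267*u^2 + 36*u + 98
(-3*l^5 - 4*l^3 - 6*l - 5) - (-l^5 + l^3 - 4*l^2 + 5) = -2*l^5 - 5*l^3 + 4*l^2 - 6*l - 10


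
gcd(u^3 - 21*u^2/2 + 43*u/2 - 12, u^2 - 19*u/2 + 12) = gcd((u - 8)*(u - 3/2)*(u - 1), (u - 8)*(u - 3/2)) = u^2 - 19*u/2 + 12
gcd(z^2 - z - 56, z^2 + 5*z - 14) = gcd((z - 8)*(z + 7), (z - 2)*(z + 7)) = z + 7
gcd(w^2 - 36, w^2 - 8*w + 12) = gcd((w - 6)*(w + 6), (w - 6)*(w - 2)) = w - 6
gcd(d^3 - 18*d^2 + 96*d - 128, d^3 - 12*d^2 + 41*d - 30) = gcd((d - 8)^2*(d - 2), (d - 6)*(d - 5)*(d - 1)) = 1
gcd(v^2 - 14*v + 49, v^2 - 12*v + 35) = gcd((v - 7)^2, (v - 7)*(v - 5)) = v - 7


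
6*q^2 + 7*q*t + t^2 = (q + t)*(6*q + t)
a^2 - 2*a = a*(a - 2)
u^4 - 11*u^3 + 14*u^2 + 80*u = u*(u - 8)*(u - 5)*(u + 2)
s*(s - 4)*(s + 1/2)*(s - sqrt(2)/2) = s^4 - 7*s^3/2 - sqrt(2)*s^3/2 - 2*s^2 + 7*sqrt(2)*s^2/4 + sqrt(2)*s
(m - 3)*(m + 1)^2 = m^3 - m^2 - 5*m - 3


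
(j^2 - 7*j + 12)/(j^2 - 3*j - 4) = (j - 3)/(j + 1)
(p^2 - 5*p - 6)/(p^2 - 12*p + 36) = (p + 1)/(p - 6)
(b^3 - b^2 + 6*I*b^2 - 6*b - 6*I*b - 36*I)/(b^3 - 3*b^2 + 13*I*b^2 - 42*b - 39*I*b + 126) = (b + 2)/(b + 7*I)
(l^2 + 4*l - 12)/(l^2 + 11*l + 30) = (l - 2)/(l + 5)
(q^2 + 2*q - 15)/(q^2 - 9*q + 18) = (q + 5)/(q - 6)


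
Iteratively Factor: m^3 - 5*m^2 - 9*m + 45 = (m + 3)*(m^2 - 8*m + 15) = (m - 3)*(m + 3)*(m - 5)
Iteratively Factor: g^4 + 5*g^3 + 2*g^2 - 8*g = (g - 1)*(g^3 + 6*g^2 + 8*g) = (g - 1)*(g + 2)*(g^2 + 4*g) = g*(g - 1)*(g + 2)*(g + 4)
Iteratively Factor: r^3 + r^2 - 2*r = (r - 1)*(r^2 + 2*r) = (r - 1)*(r + 2)*(r)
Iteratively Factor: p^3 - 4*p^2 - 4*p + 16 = (p - 2)*(p^2 - 2*p - 8) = (p - 2)*(p + 2)*(p - 4)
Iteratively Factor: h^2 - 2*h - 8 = (h - 4)*(h + 2)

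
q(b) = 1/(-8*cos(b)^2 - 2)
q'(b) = -16*sin(b)*cos(b)/(-8*cos(b)^2 - 2)^2 = -2*sin(2*b)/(2*cos(2*b) + 3)^2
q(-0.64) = -0.14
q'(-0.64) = 0.15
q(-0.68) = -0.15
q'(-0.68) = 0.17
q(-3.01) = -0.10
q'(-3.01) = -0.02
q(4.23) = -0.27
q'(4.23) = -0.47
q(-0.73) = -0.16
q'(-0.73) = 0.19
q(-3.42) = -0.11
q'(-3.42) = 0.05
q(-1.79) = -0.42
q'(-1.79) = -0.60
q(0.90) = -0.20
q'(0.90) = -0.30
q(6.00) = -0.11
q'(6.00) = 0.05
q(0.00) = -0.10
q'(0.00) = 0.00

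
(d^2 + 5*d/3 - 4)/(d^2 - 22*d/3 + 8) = (d + 3)/(d - 6)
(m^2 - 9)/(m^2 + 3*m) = (m - 3)/m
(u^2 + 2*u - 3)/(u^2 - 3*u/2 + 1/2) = 2*(u + 3)/(2*u - 1)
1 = 1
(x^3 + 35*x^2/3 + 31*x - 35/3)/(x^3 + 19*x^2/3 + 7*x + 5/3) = (3*x^2 + 20*x - 7)/(3*x^2 + 4*x + 1)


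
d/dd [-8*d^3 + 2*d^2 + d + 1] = -24*d^2 + 4*d + 1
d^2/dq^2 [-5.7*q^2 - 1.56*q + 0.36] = -11.4000000000000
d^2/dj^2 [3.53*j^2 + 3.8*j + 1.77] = 7.06000000000000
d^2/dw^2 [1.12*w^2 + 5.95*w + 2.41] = 2.24000000000000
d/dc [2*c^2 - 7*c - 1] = 4*c - 7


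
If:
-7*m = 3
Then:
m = -3/7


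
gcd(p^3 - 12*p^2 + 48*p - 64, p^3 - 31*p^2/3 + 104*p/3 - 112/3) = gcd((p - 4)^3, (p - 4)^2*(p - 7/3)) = p^2 - 8*p + 16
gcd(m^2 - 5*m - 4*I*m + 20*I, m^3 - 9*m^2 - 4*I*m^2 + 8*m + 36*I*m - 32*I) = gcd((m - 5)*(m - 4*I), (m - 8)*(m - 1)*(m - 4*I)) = m - 4*I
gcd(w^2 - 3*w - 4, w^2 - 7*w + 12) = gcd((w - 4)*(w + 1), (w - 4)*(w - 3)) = w - 4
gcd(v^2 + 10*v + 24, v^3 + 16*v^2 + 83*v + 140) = v + 4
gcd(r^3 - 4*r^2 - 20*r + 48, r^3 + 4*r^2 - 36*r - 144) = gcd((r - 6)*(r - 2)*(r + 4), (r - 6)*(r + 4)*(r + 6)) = r^2 - 2*r - 24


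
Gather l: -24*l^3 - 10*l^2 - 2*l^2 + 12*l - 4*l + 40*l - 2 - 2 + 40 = -24*l^3 - 12*l^2 + 48*l + 36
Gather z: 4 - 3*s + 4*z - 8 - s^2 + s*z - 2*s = -s^2 - 5*s + z*(s + 4) - 4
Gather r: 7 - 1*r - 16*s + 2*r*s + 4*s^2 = r*(2*s - 1) + 4*s^2 - 16*s + 7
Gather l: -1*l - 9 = -l - 9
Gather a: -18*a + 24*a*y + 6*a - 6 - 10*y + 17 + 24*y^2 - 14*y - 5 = a*(24*y - 12) + 24*y^2 - 24*y + 6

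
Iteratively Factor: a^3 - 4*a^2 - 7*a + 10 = (a - 1)*(a^2 - 3*a - 10) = (a - 5)*(a - 1)*(a + 2)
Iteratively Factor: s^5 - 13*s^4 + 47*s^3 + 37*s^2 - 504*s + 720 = (s - 5)*(s^4 - 8*s^3 + 7*s^2 + 72*s - 144) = (s - 5)*(s - 4)*(s^3 - 4*s^2 - 9*s + 36) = (s - 5)*(s - 4)*(s + 3)*(s^2 - 7*s + 12) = (s - 5)*(s - 4)^2*(s + 3)*(s - 3)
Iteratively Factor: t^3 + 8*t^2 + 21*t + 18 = (t + 3)*(t^2 + 5*t + 6) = (t + 2)*(t + 3)*(t + 3)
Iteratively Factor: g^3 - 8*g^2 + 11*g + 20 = (g - 4)*(g^2 - 4*g - 5) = (g - 5)*(g - 4)*(g + 1)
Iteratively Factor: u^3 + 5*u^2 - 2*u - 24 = (u + 3)*(u^2 + 2*u - 8) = (u + 3)*(u + 4)*(u - 2)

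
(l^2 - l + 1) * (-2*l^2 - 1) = -2*l^4 + 2*l^3 - 3*l^2 + l - 1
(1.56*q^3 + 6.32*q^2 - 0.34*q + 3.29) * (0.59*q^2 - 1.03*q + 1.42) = 0.9204*q^5 + 2.122*q^4 - 4.495*q^3 + 11.2657*q^2 - 3.8715*q + 4.6718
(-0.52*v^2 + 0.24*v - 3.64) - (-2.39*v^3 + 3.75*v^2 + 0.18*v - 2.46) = 2.39*v^3 - 4.27*v^2 + 0.06*v - 1.18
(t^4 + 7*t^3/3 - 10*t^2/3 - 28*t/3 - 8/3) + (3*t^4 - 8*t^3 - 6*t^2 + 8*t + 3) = 4*t^4 - 17*t^3/3 - 28*t^2/3 - 4*t/3 + 1/3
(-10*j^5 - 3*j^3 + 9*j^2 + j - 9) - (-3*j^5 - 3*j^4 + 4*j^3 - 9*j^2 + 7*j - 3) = -7*j^5 + 3*j^4 - 7*j^3 + 18*j^2 - 6*j - 6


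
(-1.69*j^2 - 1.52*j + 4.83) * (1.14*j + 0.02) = -1.9266*j^3 - 1.7666*j^2 + 5.4758*j + 0.0966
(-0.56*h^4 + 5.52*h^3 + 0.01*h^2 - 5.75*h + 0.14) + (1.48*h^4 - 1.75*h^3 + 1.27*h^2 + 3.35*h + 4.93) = 0.92*h^4 + 3.77*h^3 + 1.28*h^2 - 2.4*h + 5.07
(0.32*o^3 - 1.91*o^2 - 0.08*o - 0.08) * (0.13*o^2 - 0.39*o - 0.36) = 0.0416*o^5 - 0.3731*o^4 + 0.6193*o^3 + 0.7084*o^2 + 0.06*o + 0.0288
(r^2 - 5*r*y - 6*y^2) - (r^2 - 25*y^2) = -5*r*y + 19*y^2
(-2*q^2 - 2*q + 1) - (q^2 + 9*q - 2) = -3*q^2 - 11*q + 3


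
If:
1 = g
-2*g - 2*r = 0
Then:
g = 1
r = -1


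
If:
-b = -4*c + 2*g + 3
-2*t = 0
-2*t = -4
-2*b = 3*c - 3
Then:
No Solution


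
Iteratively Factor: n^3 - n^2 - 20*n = (n - 5)*(n^2 + 4*n) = n*(n - 5)*(n + 4)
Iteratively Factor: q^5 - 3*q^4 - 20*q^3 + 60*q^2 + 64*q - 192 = (q - 3)*(q^4 - 20*q^2 + 64) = (q - 3)*(q - 2)*(q^3 + 2*q^2 - 16*q - 32) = (q - 3)*(q - 2)*(q + 4)*(q^2 - 2*q - 8) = (q - 4)*(q - 3)*(q - 2)*(q + 4)*(q + 2)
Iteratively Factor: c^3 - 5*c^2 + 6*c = (c)*(c^2 - 5*c + 6) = c*(c - 2)*(c - 3)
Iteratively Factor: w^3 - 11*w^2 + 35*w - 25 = (w - 1)*(w^2 - 10*w + 25) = (w - 5)*(w - 1)*(w - 5)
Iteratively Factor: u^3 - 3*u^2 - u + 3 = (u + 1)*(u^2 - 4*u + 3) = (u - 3)*(u + 1)*(u - 1)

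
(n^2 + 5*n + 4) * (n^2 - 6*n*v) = n^4 - 6*n^3*v + 5*n^3 - 30*n^2*v + 4*n^2 - 24*n*v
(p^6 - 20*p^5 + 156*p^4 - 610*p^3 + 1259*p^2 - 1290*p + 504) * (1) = p^6 - 20*p^5 + 156*p^4 - 610*p^3 + 1259*p^2 - 1290*p + 504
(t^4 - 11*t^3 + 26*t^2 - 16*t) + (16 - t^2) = t^4 - 11*t^3 + 25*t^2 - 16*t + 16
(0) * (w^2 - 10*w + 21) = 0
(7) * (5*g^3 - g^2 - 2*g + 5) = 35*g^3 - 7*g^2 - 14*g + 35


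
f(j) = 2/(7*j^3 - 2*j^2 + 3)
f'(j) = 2*(-21*j^2 + 4*j)/(7*j^3 - 2*j^2 + 3)^2 = 2*j*(4 - 21*j)/(7*j^3 - 2*j^2 + 3)^2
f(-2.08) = -0.03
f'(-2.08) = -0.04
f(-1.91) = -0.04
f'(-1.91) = -0.06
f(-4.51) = -0.00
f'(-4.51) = -0.00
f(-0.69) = -7.94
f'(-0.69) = -402.56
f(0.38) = 0.65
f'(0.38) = -0.32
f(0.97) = 0.27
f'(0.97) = -0.56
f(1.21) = 0.16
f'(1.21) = -0.33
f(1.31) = 0.13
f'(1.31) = -0.26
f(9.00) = 0.00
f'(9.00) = 0.00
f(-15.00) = 0.00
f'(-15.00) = 0.00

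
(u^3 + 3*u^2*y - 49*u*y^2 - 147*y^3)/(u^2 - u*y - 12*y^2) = (-u^2 + 49*y^2)/(-u + 4*y)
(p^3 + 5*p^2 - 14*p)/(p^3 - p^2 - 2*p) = (p + 7)/(p + 1)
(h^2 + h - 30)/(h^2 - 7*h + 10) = (h + 6)/(h - 2)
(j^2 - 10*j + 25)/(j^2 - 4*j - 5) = (j - 5)/(j + 1)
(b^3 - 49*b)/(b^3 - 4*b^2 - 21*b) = (b + 7)/(b + 3)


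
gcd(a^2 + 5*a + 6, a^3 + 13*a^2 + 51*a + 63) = a + 3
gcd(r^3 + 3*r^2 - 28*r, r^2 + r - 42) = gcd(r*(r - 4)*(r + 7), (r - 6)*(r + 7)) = r + 7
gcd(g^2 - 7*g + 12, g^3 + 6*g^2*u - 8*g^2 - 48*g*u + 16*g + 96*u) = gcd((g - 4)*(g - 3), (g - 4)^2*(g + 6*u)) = g - 4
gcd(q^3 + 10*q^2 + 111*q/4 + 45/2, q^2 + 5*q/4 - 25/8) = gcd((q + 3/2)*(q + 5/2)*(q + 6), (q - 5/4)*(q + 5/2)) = q + 5/2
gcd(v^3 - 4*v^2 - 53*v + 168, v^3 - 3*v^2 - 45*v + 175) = v + 7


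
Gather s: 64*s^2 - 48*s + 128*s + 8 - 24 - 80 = 64*s^2 + 80*s - 96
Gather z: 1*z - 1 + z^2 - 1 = z^2 + z - 2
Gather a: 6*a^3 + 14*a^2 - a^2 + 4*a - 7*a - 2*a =6*a^3 + 13*a^2 - 5*a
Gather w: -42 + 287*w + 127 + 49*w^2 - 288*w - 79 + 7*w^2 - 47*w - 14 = 56*w^2 - 48*w - 8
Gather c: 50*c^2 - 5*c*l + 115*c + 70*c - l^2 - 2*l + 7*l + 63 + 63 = 50*c^2 + c*(185 - 5*l) - l^2 + 5*l + 126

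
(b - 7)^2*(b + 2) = b^3 - 12*b^2 + 21*b + 98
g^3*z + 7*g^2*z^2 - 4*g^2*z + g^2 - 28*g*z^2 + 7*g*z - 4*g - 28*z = (g - 4)*(g + 7*z)*(g*z + 1)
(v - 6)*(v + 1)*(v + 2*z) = v^3 + 2*v^2*z - 5*v^2 - 10*v*z - 6*v - 12*z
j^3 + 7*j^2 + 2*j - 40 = (j - 2)*(j + 4)*(j + 5)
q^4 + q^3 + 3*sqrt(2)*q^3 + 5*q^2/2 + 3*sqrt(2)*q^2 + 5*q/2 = q*(q + 1)*(q + sqrt(2)/2)*(q + 5*sqrt(2)/2)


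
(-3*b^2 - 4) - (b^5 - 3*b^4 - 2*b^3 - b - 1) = -b^5 + 3*b^4 + 2*b^3 - 3*b^2 + b - 3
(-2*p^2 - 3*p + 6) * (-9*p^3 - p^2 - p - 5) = 18*p^5 + 29*p^4 - 49*p^3 + 7*p^2 + 9*p - 30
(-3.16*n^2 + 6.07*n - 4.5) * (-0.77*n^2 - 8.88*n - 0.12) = 2.4332*n^4 + 23.3869*n^3 - 50.0574*n^2 + 39.2316*n + 0.54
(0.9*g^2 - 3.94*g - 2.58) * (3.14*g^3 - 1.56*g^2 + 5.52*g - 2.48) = 2.826*g^5 - 13.7756*g^4 + 3.0132*g^3 - 19.956*g^2 - 4.4704*g + 6.3984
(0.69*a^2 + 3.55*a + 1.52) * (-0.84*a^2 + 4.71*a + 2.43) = -0.5796*a^4 + 0.2679*a^3 + 17.1204*a^2 + 15.7857*a + 3.6936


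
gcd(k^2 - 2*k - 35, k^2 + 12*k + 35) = k + 5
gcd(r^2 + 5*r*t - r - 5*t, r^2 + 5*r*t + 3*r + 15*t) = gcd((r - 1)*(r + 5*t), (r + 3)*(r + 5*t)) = r + 5*t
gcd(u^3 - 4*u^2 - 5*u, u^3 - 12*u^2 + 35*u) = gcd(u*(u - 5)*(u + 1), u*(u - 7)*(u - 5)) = u^2 - 5*u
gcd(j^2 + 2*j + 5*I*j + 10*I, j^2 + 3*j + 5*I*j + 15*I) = j + 5*I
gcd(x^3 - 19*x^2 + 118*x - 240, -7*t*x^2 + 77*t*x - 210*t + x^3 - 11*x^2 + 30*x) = x^2 - 11*x + 30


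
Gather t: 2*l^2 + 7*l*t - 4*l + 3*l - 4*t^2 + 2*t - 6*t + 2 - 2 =2*l^2 - l - 4*t^2 + t*(7*l - 4)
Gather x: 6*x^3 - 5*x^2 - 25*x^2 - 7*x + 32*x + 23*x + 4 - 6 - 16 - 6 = 6*x^3 - 30*x^2 + 48*x - 24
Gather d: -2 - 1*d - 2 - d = -2*d - 4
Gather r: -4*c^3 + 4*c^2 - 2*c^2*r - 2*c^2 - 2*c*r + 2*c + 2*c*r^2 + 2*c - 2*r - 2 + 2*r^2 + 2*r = -4*c^3 + 2*c^2 + 4*c + r^2*(2*c + 2) + r*(-2*c^2 - 2*c) - 2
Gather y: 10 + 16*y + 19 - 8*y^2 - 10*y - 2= -8*y^2 + 6*y + 27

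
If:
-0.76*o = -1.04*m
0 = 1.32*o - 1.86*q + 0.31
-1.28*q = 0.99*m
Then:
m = -0.10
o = -0.13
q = 0.07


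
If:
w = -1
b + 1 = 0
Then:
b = -1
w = -1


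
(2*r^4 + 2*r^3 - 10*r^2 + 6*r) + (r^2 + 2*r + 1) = 2*r^4 + 2*r^3 - 9*r^2 + 8*r + 1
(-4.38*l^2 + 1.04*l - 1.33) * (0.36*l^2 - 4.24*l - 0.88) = -1.5768*l^4 + 18.9456*l^3 - 1.034*l^2 + 4.724*l + 1.1704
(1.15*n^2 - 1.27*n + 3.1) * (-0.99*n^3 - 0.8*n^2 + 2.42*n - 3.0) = -1.1385*n^5 + 0.3373*n^4 + 0.73*n^3 - 9.0034*n^2 + 11.312*n - 9.3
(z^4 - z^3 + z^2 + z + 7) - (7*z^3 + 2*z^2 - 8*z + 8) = z^4 - 8*z^3 - z^2 + 9*z - 1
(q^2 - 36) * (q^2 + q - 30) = q^4 + q^3 - 66*q^2 - 36*q + 1080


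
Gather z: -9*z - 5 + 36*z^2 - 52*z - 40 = 36*z^2 - 61*z - 45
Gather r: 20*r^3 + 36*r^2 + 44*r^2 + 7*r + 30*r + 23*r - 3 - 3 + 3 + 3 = 20*r^3 + 80*r^2 + 60*r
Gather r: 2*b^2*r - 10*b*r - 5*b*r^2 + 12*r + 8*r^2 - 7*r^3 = -7*r^3 + r^2*(8 - 5*b) + r*(2*b^2 - 10*b + 12)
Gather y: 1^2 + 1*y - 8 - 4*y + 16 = 9 - 3*y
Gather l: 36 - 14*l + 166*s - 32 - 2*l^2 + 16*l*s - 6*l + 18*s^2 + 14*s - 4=-2*l^2 + l*(16*s - 20) + 18*s^2 + 180*s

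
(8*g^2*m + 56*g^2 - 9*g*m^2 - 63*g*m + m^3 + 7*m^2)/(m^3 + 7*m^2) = 8*g^2/m^2 - 9*g/m + 1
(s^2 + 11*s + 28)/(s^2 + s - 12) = (s + 7)/(s - 3)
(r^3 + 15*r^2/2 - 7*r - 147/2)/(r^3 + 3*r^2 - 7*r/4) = 2*(r^2 + 4*r - 21)/(r*(2*r - 1))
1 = 1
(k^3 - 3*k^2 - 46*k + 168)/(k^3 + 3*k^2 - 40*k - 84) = (k - 4)/(k + 2)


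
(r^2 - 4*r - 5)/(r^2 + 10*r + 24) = (r^2 - 4*r - 5)/(r^2 + 10*r + 24)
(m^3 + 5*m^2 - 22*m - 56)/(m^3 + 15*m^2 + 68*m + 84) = (m - 4)/(m + 6)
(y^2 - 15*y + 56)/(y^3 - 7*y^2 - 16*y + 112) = (y - 8)/(y^2 - 16)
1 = 1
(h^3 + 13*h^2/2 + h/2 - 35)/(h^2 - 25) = (h^2 + 3*h/2 - 7)/(h - 5)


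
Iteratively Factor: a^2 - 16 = (a + 4)*(a - 4)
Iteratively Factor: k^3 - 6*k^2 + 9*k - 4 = (k - 1)*(k^2 - 5*k + 4) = (k - 1)^2*(k - 4)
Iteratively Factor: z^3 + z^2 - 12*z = (z)*(z^2 + z - 12) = z*(z - 3)*(z + 4)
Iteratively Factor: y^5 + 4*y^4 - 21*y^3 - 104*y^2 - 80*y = (y - 5)*(y^4 + 9*y^3 + 24*y^2 + 16*y) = y*(y - 5)*(y^3 + 9*y^2 + 24*y + 16) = y*(y - 5)*(y + 1)*(y^2 + 8*y + 16) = y*(y - 5)*(y + 1)*(y + 4)*(y + 4)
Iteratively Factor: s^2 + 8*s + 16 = (s + 4)*(s + 4)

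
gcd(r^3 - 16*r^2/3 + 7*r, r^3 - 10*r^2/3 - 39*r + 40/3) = 1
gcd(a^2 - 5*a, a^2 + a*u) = a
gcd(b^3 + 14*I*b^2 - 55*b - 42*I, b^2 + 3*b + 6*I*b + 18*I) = b + 6*I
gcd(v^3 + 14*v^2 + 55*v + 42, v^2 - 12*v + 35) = 1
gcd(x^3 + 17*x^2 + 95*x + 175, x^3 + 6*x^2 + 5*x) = x + 5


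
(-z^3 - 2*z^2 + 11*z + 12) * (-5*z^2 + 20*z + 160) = 5*z^5 - 10*z^4 - 255*z^3 - 160*z^2 + 2000*z + 1920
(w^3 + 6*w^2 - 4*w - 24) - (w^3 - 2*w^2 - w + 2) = 8*w^2 - 3*w - 26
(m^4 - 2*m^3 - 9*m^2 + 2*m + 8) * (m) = m^5 - 2*m^4 - 9*m^3 + 2*m^2 + 8*m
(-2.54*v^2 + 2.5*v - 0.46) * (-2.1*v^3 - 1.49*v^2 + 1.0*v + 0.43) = 5.334*v^5 - 1.4654*v^4 - 5.299*v^3 + 2.0932*v^2 + 0.615*v - 0.1978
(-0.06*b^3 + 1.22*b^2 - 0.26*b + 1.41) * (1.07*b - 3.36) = -0.0642*b^4 + 1.507*b^3 - 4.3774*b^2 + 2.3823*b - 4.7376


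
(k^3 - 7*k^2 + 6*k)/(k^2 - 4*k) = (k^2 - 7*k + 6)/(k - 4)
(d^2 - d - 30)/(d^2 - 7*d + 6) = (d + 5)/(d - 1)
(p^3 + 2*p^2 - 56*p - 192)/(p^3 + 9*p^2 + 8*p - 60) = (p^2 - 4*p - 32)/(p^2 + 3*p - 10)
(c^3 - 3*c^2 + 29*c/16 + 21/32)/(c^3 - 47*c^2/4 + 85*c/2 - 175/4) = (8*c^2 - 10*c - 3)/(8*(c^2 - 10*c + 25))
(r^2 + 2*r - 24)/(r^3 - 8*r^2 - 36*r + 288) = (r - 4)/(r^2 - 14*r + 48)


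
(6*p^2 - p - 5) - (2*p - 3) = 6*p^2 - 3*p - 2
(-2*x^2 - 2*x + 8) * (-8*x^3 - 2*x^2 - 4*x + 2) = 16*x^5 + 20*x^4 - 52*x^3 - 12*x^2 - 36*x + 16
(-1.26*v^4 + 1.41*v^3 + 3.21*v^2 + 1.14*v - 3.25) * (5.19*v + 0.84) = -6.5394*v^5 + 6.2595*v^4 + 17.8443*v^3 + 8.613*v^2 - 15.9099*v - 2.73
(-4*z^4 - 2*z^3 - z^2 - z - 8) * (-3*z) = 12*z^5 + 6*z^4 + 3*z^3 + 3*z^2 + 24*z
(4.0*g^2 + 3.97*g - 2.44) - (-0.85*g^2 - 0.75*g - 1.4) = 4.85*g^2 + 4.72*g - 1.04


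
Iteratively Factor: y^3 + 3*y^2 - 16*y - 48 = (y + 3)*(y^2 - 16) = (y + 3)*(y + 4)*(y - 4)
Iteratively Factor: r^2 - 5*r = (r - 5)*(r)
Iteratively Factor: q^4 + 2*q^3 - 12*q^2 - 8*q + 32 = (q + 4)*(q^3 - 2*q^2 - 4*q + 8) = (q + 2)*(q + 4)*(q^2 - 4*q + 4) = (q - 2)*(q + 2)*(q + 4)*(q - 2)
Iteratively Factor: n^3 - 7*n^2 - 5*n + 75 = (n + 3)*(n^2 - 10*n + 25) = (n - 5)*(n + 3)*(n - 5)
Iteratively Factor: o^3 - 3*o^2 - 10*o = (o + 2)*(o^2 - 5*o) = (o - 5)*(o + 2)*(o)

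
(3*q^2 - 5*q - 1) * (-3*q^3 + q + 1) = -9*q^5 + 15*q^4 + 6*q^3 - 2*q^2 - 6*q - 1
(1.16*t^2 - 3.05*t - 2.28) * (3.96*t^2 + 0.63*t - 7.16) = 4.5936*t^4 - 11.3472*t^3 - 19.2559*t^2 + 20.4016*t + 16.3248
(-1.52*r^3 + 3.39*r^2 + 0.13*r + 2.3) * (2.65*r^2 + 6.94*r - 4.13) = -4.028*r^5 - 1.5653*r^4 + 30.1487*r^3 - 7.0035*r^2 + 15.4251*r - 9.499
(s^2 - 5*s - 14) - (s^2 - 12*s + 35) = 7*s - 49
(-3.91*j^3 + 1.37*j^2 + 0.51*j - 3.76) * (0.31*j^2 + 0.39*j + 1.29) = -1.2121*j^5 - 1.1002*j^4 - 4.3515*j^3 + 0.8006*j^2 - 0.8085*j - 4.8504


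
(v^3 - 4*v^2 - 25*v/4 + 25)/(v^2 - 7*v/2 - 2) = (4*v^2 - 25)/(2*(2*v + 1))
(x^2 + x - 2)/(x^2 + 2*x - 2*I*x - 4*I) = (x - 1)/(x - 2*I)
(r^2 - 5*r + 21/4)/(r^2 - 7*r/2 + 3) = (r - 7/2)/(r - 2)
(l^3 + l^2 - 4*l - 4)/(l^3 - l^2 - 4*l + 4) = (l + 1)/(l - 1)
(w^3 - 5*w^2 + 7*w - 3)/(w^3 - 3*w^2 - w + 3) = (w - 1)/(w + 1)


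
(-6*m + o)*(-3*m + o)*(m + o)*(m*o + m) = 18*m^4*o + 18*m^4 + 9*m^3*o^2 + 9*m^3*o - 8*m^2*o^3 - 8*m^2*o^2 + m*o^4 + m*o^3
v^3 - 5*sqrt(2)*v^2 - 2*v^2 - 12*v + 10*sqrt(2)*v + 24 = (v - 2)*(v - 6*sqrt(2))*(v + sqrt(2))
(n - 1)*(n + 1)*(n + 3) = n^3 + 3*n^2 - n - 3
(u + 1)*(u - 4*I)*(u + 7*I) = u^3 + u^2 + 3*I*u^2 + 28*u + 3*I*u + 28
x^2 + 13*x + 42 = (x + 6)*(x + 7)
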